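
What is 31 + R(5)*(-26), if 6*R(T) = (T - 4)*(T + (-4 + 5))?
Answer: 5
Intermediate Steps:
R(T) = (1 + T)*(-4 + T)/6 (R(T) = ((T - 4)*(T + (-4 + 5)))/6 = ((-4 + T)*(T + 1))/6 = ((-4 + T)*(1 + T))/6 = ((1 + T)*(-4 + T))/6 = (1 + T)*(-4 + T)/6)
31 + R(5)*(-26) = 31 + (-⅔ - ½*5 + (⅙)*5²)*(-26) = 31 + (-⅔ - 5/2 + (⅙)*25)*(-26) = 31 + (-⅔ - 5/2 + 25/6)*(-26) = 31 + 1*(-26) = 31 - 26 = 5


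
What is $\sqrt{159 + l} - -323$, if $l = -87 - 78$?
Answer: $323 + i \sqrt{6} \approx 323.0 + 2.4495 i$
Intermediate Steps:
$l = -165$
$\sqrt{159 + l} - -323 = \sqrt{159 - 165} - -323 = \sqrt{-6} + 323 = i \sqrt{6} + 323 = 323 + i \sqrt{6}$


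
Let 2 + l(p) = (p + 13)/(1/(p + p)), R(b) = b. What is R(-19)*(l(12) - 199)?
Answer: -7581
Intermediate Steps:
l(p) = -2 + 2*p*(13 + p) (l(p) = -2 + (p + 13)/(1/(p + p)) = -2 + (13 + p)/(1/(2*p)) = -2 + (13 + p)/((1/(2*p))) = -2 + (13 + p)*(2*p) = -2 + 2*p*(13 + p))
R(-19)*(l(12) - 199) = -19*((-2 + 2*12² + 26*12) - 199) = -19*((-2 + 2*144 + 312) - 199) = -19*((-2 + 288 + 312) - 199) = -19*(598 - 199) = -19*399 = -7581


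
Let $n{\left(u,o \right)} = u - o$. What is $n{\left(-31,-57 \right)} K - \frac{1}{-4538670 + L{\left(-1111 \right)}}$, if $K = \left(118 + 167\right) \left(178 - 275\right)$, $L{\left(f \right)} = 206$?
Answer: $- \frac{3262111769279}{4538464} \approx -7.1877 \cdot 10^{5}$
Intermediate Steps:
$K = -27645$ ($K = 285 \left(-97\right) = -27645$)
$n{\left(-31,-57 \right)} K - \frac{1}{-4538670 + L{\left(-1111 \right)}} = \left(-31 - -57\right) \left(-27645\right) - \frac{1}{-4538670 + 206} = \left(-31 + 57\right) \left(-27645\right) - \frac{1}{-4538464} = 26 \left(-27645\right) - - \frac{1}{4538464} = -718770 + \frac{1}{4538464} = - \frac{3262111769279}{4538464}$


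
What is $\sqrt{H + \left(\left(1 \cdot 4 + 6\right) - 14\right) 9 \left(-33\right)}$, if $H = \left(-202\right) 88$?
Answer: $2 i \sqrt{4147} \approx 128.79 i$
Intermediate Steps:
$H = -17776$
$\sqrt{H + \left(\left(1 \cdot 4 + 6\right) - 14\right) 9 \left(-33\right)} = \sqrt{-17776 + \left(\left(1 \cdot 4 + 6\right) - 14\right) 9 \left(-33\right)} = \sqrt{-17776 + \left(\left(4 + 6\right) - 14\right) 9 \left(-33\right)} = \sqrt{-17776 + \left(10 - 14\right) 9 \left(-33\right)} = \sqrt{-17776 + \left(-4\right) 9 \left(-33\right)} = \sqrt{-17776 - -1188} = \sqrt{-17776 + 1188} = \sqrt{-16588} = 2 i \sqrt{4147}$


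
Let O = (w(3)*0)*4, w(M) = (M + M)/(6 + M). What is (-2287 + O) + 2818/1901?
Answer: -4344769/1901 ≈ -2285.5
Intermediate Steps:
w(M) = 2*M/(6 + M) (w(M) = (2*M)/(6 + M) = 2*M/(6 + M))
O = 0 (O = ((2*3/(6 + 3))*0)*4 = ((2*3/9)*0)*4 = ((2*3*(⅑))*0)*4 = ((⅔)*0)*4 = 0*4 = 0)
(-2287 + O) + 2818/1901 = (-2287 + 0) + 2818/1901 = -2287 + 2818*(1/1901) = -2287 + 2818/1901 = -4344769/1901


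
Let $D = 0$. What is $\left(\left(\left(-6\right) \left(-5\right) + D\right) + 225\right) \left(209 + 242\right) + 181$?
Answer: $115186$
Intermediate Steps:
$\left(\left(\left(-6\right) \left(-5\right) + D\right) + 225\right) \left(209 + 242\right) + 181 = \left(\left(\left(-6\right) \left(-5\right) + 0\right) + 225\right) \left(209 + 242\right) + 181 = \left(\left(30 + 0\right) + 225\right) 451 + 181 = \left(30 + 225\right) 451 + 181 = 255 \cdot 451 + 181 = 115005 + 181 = 115186$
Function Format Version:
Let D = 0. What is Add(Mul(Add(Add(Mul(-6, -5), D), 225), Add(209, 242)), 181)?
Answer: 115186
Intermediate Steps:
Add(Mul(Add(Add(Mul(-6, -5), D), 225), Add(209, 242)), 181) = Add(Mul(Add(Add(Mul(-6, -5), 0), 225), Add(209, 242)), 181) = Add(Mul(Add(Add(30, 0), 225), 451), 181) = Add(Mul(Add(30, 225), 451), 181) = Add(Mul(255, 451), 181) = Add(115005, 181) = 115186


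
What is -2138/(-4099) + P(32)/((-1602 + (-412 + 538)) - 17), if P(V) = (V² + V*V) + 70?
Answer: -5489648/6119807 ≈ -0.89703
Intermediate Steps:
P(V) = 70 + 2*V² (P(V) = (V² + V²) + 70 = 2*V² + 70 = 70 + 2*V²)
-2138/(-4099) + P(32)/((-1602 + (-412 + 538)) - 17) = -2138/(-4099) + (70 + 2*32²)/((-1602 + (-412 + 538)) - 17) = -2138*(-1/4099) + (70 + 2*1024)/((-1602 + 126) - 17) = 2138/4099 + (70 + 2048)/(-1476 - 17) = 2138/4099 + 2118/(-1493) = 2138/4099 + 2118*(-1/1493) = 2138/4099 - 2118/1493 = -5489648/6119807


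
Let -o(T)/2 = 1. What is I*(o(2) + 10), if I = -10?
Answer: -80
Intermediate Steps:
o(T) = -2 (o(T) = -2*1 = -2)
I*(o(2) + 10) = -10*(-2 + 10) = -10*8 = -80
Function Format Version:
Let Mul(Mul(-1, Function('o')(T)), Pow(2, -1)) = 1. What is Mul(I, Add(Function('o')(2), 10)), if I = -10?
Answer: -80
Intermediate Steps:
Function('o')(T) = -2 (Function('o')(T) = Mul(-2, 1) = -2)
Mul(I, Add(Function('o')(2), 10)) = Mul(-10, Add(-2, 10)) = Mul(-10, 8) = -80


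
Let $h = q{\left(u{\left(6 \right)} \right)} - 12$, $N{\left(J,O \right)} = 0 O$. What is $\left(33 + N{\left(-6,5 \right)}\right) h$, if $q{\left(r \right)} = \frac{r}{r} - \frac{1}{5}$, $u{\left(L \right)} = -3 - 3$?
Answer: $- \frac{1848}{5} \approx -369.6$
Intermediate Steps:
$u{\left(L \right)} = -6$
$N{\left(J,O \right)} = 0$
$q{\left(r \right)} = \frac{4}{5}$ ($q{\left(r \right)} = 1 - \frac{1}{5} = \frac{4}{5}$)
$h = - \frac{56}{5}$ ($h = \frac{4}{5} - 12 = - \frac{56}{5} \approx -11.2$)
$\left(33 + N{\left(-6,5 \right)}\right) h = \left(33 + 0\right) \left(- \frac{56}{5}\right) = 33 \left(- \frac{56}{5}\right) = - \frac{1848}{5}$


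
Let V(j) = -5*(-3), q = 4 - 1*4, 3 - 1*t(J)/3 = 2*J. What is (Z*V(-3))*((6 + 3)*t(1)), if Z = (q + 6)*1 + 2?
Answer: 3240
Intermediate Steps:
t(J) = 9 - 6*J
q = 0 (q = 4 - 4 = 0)
V(j) = 15
Z = 8 (Z = (0 + 6)*1 + 2 = 6*1 + 2 = 6 + 2 = 8)
(Z*V(-3))*((6 + 3)*t(1)) = (8*15)*((6 + 3)*(9 - 6*1)) = 120*(9*(9 - 6)) = 120*(9*3) = 120*27 = 3240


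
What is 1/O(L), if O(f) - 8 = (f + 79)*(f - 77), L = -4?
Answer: -1/6067 ≈ -0.00016483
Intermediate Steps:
O(f) = 8 + (-77 + f)*(79 + f) (O(f) = 8 + (f + 79)*(f - 77) = 8 + (79 + f)*(-77 + f) = 8 + (-77 + f)*(79 + f))
1/O(L) = 1/(-6075 + (-4)**2 + 2*(-4)) = 1/(-6075 + 16 - 8) = 1/(-6067) = -1/6067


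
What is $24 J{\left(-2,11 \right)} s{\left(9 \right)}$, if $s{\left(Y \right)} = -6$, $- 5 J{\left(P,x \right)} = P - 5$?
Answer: $- \frac{1008}{5} \approx -201.6$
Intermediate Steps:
$J{\left(P,x \right)} = 1 - \frac{P}{5}$ ($J{\left(P,x \right)} = - \frac{P - 5}{5} = - \frac{-5 + P}{5} = 1 - \frac{P}{5}$)
$24 J{\left(-2,11 \right)} s{\left(9 \right)} = 24 \left(1 - - \frac{2}{5}\right) \left(-6\right) = 24 \left(1 + \frac{2}{5}\right) \left(-6\right) = 24 \cdot \frac{7}{5} \left(-6\right) = \frac{168}{5} \left(-6\right) = - \frac{1008}{5}$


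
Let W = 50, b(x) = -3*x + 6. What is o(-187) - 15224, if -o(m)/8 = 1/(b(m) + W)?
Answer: -9393216/617 ≈ -15224.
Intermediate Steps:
b(x) = 6 - 3*x
o(m) = -8/(56 - 3*m) (o(m) = -8/((6 - 3*m) + 50) = -8/(56 - 3*m))
o(-187) - 15224 = 8/(-56 + 3*(-187)) - 15224 = 8/(-56 - 561) - 15224 = 8/(-617) - 15224 = 8*(-1/617) - 15224 = -8/617 - 15224 = -9393216/617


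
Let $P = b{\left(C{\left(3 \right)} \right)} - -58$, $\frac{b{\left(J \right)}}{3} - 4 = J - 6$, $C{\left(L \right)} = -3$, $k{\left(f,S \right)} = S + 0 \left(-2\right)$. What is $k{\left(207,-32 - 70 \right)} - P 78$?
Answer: $-3456$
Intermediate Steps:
$k{\left(f,S \right)} = S$ ($k{\left(f,S \right)} = S + 0 = S$)
$b{\left(J \right)} = -6 + 3 J$ ($b{\left(J \right)} = 12 + 3 \left(J - 6\right) = 12 + 3 \left(-6 + J\right) = 12 + \left(-18 + 3 J\right) = -6 + 3 J$)
$P = 43$ ($P = \left(-6 + 3 \left(-3\right)\right) - -58 = \left(-6 - 9\right) + 58 = -15 + 58 = 43$)
$k{\left(207,-32 - 70 \right)} - P 78 = \left(-32 - 70\right) - 43 \cdot 78 = \left(-32 - 70\right) - 3354 = -102 - 3354 = -3456$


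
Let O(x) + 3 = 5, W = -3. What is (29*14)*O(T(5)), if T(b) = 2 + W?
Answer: 812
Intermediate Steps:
T(b) = -1 (T(b) = 2 - 3 = -1)
O(x) = 2 (O(x) = -3 + 5 = 2)
(29*14)*O(T(5)) = (29*14)*2 = 406*2 = 812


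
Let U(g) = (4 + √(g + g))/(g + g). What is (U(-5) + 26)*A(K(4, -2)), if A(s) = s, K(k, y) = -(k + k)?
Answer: -1024/5 + 4*I*√10/5 ≈ -204.8 + 2.5298*I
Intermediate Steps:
K(k, y) = -2*k
U(g) = (4 + √2*√g)/(2*g) (U(g) = (4 + √(2*g))/((2*g)) = (4 + √2*√g)*(1/(2*g)) = (4 + √2*√g)/(2*g))
(U(-5) + 26)*A(K(4, -2)) = ((2/(-5) + √2/(2*√(-5))) + 26)*(-2*4) = ((2*(-⅕) + √2*(-I*√5/5)/2) + 26)*(-8) = ((-⅖ - I*√10/10) + 26)*(-8) = (128/5 - I*√10/10)*(-8) = -1024/5 + 4*I*√10/5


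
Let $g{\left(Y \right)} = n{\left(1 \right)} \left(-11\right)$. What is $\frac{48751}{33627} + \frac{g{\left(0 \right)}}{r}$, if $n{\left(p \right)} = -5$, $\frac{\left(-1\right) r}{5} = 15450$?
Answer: $\frac{83648117}{57726350} \approx 1.449$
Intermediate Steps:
$r = -77250$ ($r = \left(-5\right) 15450 = -77250$)
$g{\left(Y \right)} = 55$ ($g{\left(Y \right)} = \left(-5\right) \left(-11\right) = 55$)
$\frac{48751}{33627} + \frac{g{\left(0 \right)}}{r} = \frac{48751}{33627} + \frac{55}{-77250} = 48751 \cdot \frac{1}{33627} + 55 \left(- \frac{1}{77250}\right) = \frac{48751}{33627} - \frac{11}{15450} = \frac{83648117}{57726350}$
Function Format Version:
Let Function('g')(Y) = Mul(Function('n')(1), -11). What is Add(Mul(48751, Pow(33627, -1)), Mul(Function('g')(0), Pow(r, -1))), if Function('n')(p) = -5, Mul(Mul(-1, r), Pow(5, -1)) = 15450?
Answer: Rational(83648117, 57726350) ≈ 1.4490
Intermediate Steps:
r = -77250 (r = Mul(-5, 15450) = -77250)
Function('g')(Y) = 55 (Function('g')(Y) = Mul(-5, -11) = 55)
Add(Mul(48751, Pow(33627, -1)), Mul(Function('g')(0), Pow(r, -1))) = Add(Mul(48751, Pow(33627, -1)), Mul(55, Pow(-77250, -1))) = Add(Mul(48751, Rational(1, 33627)), Mul(55, Rational(-1, 77250))) = Add(Rational(48751, 33627), Rational(-11, 15450)) = Rational(83648117, 57726350)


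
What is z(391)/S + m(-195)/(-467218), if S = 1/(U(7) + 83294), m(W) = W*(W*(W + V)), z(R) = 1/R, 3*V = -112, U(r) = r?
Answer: 42374006343/182682238 ≈ 231.95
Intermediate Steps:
V = -112/3 (V = (1/3)*(-112) = -112/3 ≈ -37.333)
m(W) = W**2*(-112/3 + W) (m(W) = W*(W*(W - 112/3)) = W*(W*(-112/3 + W)) = W**2*(-112/3 + W))
S = 1/83301 (S = 1/(7 + 83294) = 1/83301 ≈ 1.2005e-5)
z(391)/S + m(-195)/(-467218) = 1/(391*(1/83301)) + ((-195)**2*(-112/3 - 195))/(-467218) = (1/391)*83301 + (38025*(-697/3))*(-1/467218) = 83301/391 - 8834475*(-1/467218) = 83301/391 + 8834475/467218 = 42374006343/182682238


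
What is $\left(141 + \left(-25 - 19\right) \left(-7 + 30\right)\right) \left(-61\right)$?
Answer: $53131$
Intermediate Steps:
$\left(141 + \left(-25 - 19\right) \left(-7 + 30\right)\right) \left(-61\right) = \left(141 - 1012\right) \left(-61\right) = \left(-871\right) \left(-61\right) = 53131$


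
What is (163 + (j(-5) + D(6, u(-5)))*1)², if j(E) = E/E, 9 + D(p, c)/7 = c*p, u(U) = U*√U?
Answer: (101 - 210*I*√5)² ≈ -2.103e+5 - 94854.0*I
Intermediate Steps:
u(U) = U^(3/2)
D(p, c) = -63 + 7*c*p (D(p, c) = -63 + 7*(c*p) = -63 + 7*c*p)
j(E) = 1
(163 + (j(-5) + D(6, u(-5)))*1)² = (163 + (1 + (-63 + 7*(-5)^(3/2)*6))*1)² = (163 + (1 + (-63 + 7*(-5*I*√5)*6))*1)² = (163 + (1 + (-63 - 210*I*√5))*1)² = (163 + (-62 - 210*I*√5)*1)² = (163 + (-62 - 210*I*√5))² = (101 - 210*I*√5)²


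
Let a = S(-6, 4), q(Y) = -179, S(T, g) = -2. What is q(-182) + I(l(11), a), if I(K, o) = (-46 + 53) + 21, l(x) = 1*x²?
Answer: -151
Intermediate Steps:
a = -2
l(x) = x²
I(K, o) = 28 (I(K, o) = 7 + 21 = 28)
q(-182) + I(l(11), a) = -179 + 28 = -151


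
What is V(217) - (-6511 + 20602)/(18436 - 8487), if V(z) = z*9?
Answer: 19416306/9949 ≈ 1951.6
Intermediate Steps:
V(z) = 9*z
V(217) - (-6511 + 20602)/(18436 - 8487) = 9*217 - (-6511 + 20602)/(18436 - 8487) = 1953 - 14091/9949 = 19416306/9949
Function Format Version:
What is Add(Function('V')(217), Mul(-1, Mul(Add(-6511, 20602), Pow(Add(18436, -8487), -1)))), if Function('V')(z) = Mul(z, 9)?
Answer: Rational(19416306, 9949) ≈ 1951.6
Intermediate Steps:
Function('V')(z) = Mul(9, z)
Add(Function('V')(217), Mul(-1, Mul(Add(-6511, 20602), Pow(Add(18436, -8487), -1)))) = Add(Mul(9, 217), Mul(-1, Mul(Add(-6511, 20602), Pow(Add(18436, -8487), -1)))) = Add(1953, Mul(-1, Mul(14091, Pow(9949, -1)))) = Add(1953, Mul(-1, Mul(14091, Rational(1, 9949)))) = Add(1953, Mul(-1, Rational(14091, 9949))) = Add(1953, Rational(-14091, 9949)) = Rational(19416306, 9949)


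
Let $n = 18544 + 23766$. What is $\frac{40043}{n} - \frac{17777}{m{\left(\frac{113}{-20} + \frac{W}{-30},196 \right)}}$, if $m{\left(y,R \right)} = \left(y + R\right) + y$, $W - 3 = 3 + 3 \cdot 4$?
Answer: $- \frac{1489593959}{15527770} \approx -95.931$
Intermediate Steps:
$W = 18$ ($W = 3 + \left(3 + 3 \cdot 4\right) = 3 + \left(3 + 12\right) = 3 + 15 = 18$)
$n = 42310$
$m{\left(y,R \right)} = R + 2 y$ ($m{\left(y,R \right)} = \left(R + y\right) + y = R + 2 y$)
$\frac{40043}{n} - \frac{17777}{m{\left(\frac{113}{-20} + \frac{W}{-30},196 \right)}} = \frac{40043}{42310} - \frac{17777}{196 + 2 \left(\frac{113}{-20} + \frac{18}{-30}\right)} = 40043 \cdot \frac{1}{42310} - \frac{17777}{196 + 2 \left(113 \left(- \frac{1}{20}\right) + 18 \left(- \frac{1}{30}\right)\right)} = \frac{40043}{42310} - \frac{17777}{196 + 2 \left(- \frac{113}{20} - \frac{3}{5}\right)} = \frac{40043}{42310} - \frac{17777}{196 + 2 \left(- \frac{25}{4}\right)} = \frac{40043}{42310} - \frac{17777}{196 - \frac{25}{2}} = \frac{40043}{42310} - \frac{17777}{\frac{367}{2}} = \frac{40043}{42310} - \frac{35554}{367} = - \frac{1489593959}{15527770}$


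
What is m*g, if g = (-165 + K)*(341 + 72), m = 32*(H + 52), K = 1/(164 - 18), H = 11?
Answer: -10028347056/73 ≈ -1.3737e+8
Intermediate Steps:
K = 1/146 ≈ 0.0068493
m = 2016 (m = 32*(11 + 52) = 32*63 = 2016)
g = -9948757/146 (g = (-165 + 1/146)*(341 + 72) = -24089/146*413 = -9948757/146 ≈ -68142.)
m*g = 2016*(-9948757/146) = -10028347056/73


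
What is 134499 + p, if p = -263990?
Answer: -129491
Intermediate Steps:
134499 + p = 134499 - 263990 = -129491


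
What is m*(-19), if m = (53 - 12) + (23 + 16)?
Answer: -1520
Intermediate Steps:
m = 80 (m = 41 + 39 = 80)
m*(-19) = 80*(-19) = -1520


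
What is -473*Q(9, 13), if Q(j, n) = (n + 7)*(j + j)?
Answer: -170280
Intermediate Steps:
Q(j, n) = 2*j*(7 + n) (Q(j, n) = (7 + n)*(2*j) = 2*j*(7 + n))
-473*Q(9, 13) = -946*9*(7 + 13) = -946*9*20 = -473*360 = -170280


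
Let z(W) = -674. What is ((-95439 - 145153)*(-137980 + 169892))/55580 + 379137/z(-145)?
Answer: -1298972674439/9365230 ≈ -1.3870e+5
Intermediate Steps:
((-95439 - 145153)*(-137980 + 169892))/55580 + 379137/z(-145) = ((-95439 - 145153)*(-137980 + 169892))/55580 + 379137/(-674) = -240592*31912*(1/55580) + 379137*(-1/674) = -7677771904*1/55580 - 379137/674 = -1919442976/13895 - 379137/674 = -1298972674439/9365230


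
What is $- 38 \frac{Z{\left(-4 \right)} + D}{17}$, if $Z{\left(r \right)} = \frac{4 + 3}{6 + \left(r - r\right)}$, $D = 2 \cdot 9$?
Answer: $- \frac{2185}{51} \approx -42.843$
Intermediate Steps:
$D = 18$
$Z{\left(r \right)} = \frac{7}{6}$ ($Z{\left(r \right)} = \frac{7}{6 + 0} = \frac{7}{6}$)
$- 38 \frac{Z{\left(-4 \right)} + D}{17} = - 38 \frac{\frac{7}{6} + 18}{17} = - 38 \cdot \frac{115}{6} \cdot \frac{1}{17} = \left(-38\right) \frac{115}{102} = - \frac{2185}{51}$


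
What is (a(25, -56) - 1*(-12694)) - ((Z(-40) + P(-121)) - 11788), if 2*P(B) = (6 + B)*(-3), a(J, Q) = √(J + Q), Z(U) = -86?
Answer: 48791/2 + I*√31 ≈ 24396.0 + 5.5678*I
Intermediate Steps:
P(B) = -9 - 3*B/2 (P(B) = ((6 + B)*(-3))/2 = (-18 - 3*B)/2 = -9 - 3*B/2)
(a(25, -56) - 1*(-12694)) - ((Z(-40) + P(-121)) - 11788) = (√(25 - 56) - 1*(-12694)) - ((-86 + (-9 - 3/2*(-121))) - 11788) = (√(-31) + 12694) - ((-86 + (-9 + 363/2)) - 11788) = (I*√31 + 12694) - ((-86 + 345/2) - 11788) = (12694 + I*√31) - (173/2 - 11788) = (12694 + I*√31) - 1*(-23403/2) = (12694 + I*√31) + 23403/2 = 48791/2 + I*√31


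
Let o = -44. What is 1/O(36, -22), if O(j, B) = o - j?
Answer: -1/80 ≈ -0.012500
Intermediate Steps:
O(j, B) = -44 - j
1/O(36, -22) = 1/(-44 - 1*36) = 1/(-44 - 36) = 1/(-80) = -1/80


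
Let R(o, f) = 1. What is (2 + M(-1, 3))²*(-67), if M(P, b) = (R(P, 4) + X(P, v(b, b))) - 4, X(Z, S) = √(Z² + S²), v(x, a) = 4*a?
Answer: -9782 + 134*√145 ≈ -8168.4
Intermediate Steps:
X(Z, S) = √(S² + Z²)
M(P, b) = -3 + √(P² + 16*b²) (M(P, b) = (1 + √((4*b)² + P²)) - 4 = (1 + √(16*b² + P²)) - 4 = (1 + √(P² + 16*b²)) - 4 = -3 + √(P² + 16*b²))
(2 + M(-1, 3))²*(-67) = (2 + (-3 + √((-1)² + 16*3²)))²*(-67) = (2 + (-3 + √(1 + 16*9)))²*(-67) = (2 + (-3 + √(1 + 144)))²*(-67) = (2 + (-3 + √145))²*(-67) = (-1 + √145)²*(-67) = -67*(-1 + √145)²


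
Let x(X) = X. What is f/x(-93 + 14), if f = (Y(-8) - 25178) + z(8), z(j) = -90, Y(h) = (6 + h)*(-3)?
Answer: 25262/79 ≈ 319.77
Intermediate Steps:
Y(h) = -18 - 3*h
f = -25262 (f = ((-18 - 3*(-8)) - 25178) - 90 = ((-18 + 24) - 25178) - 90 = (6 - 25178) - 90 = -25172 - 90 = -25262)
f/x(-93 + 14) = -25262/(-93 + 14) = -25262/(-79) = -25262*(-1/79) = 25262/79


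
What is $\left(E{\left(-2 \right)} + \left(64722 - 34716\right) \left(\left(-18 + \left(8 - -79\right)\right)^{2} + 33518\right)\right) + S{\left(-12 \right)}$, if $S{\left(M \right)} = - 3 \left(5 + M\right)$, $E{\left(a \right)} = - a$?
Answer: $1148599697$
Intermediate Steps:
$S{\left(M \right)} = -15 - 3 M$
$\left(E{\left(-2 \right)} + \left(64722 - 34716\right) \left(\left(-18 + \left(8 - -79\right)\right)^{2} + 33518\right)\right) + S{\left(-12 \right)} = \left(\left(-1\right) \left(-2\right) + \left(64722 - 34716\right) \left(\left(-18 + \left(8 - -79\right)\right)^{2} + 33518\right)\right) - -21 = \left(2 + 30006 \left(\left(-18 + \left(8 + 79\right)\right)^{2} + 33518\right)\right) + \left(-15 + 36\right) = \left(2 + 30006 \left(\left(-18 + 87\right)^{2} + 33518\right)\right) + 21 = \left(2 + 30006 \left(69^{2} + 33518\right)\right) + 21 = \left(2 + 30006 \left(4761 + 33518\right)\right) + 21 = \left(2 + 30006 \cdot 38279\right) + 21 = \left(2 + 1148599674\right) + 21 = 1148599676 + 21 = 1148599697$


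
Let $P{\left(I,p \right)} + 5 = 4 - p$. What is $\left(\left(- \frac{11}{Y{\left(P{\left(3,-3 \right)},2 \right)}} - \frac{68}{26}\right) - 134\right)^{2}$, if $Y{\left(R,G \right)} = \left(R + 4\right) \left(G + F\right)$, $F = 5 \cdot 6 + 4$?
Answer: $\frac{147270970081}{7884864} \approx 18678.0$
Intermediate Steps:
$F = 34$ ($F = 30 + 4 = 34$)
$P{\left(I,p \right)} = -1 - p$ ($P{\left(I,p \right)} = -5 - \left(-4 + p\right) = -1 - p$)
$Y{\left(R,G \right)} = \left(4 + R\right) \left(34 + G\right)$ ($Y{\left(R,G \right)} = \left(R + 4\right) \left(G + 34\right) = \left(4 + R\right) \left(34 + G\right)$)
$\left(\left(- \frac{11}{Y{\left(P{\left(3,-3 \right)},2 \right)}} - \frac{68}{26}\right) - 134\right)^{2} = \left(\left(- \frac{11}{136 + 4 \cdot 2 + 34 \left(-1 - -3\right) + 2 \left(-1 - -3\right)} - \frac{68}{26}\right) - 134\right)^{2} = \left(\left(- \frac{11}{136 + 8 + 34 \left(-1 + 3\right) + 2 \left(-1 + 3\right)} - \frac{34}{13}\right) - 134\right)^{2} = \left(\left(- \frac{11}{136 + 8 + 34 \cdot 2 + 2 \cdot 2} - \frac{34}{13}\right) - 134\right)^{2} = \left(\left(- \frac{11}{136 + 8 + 68 + 4} - \frac{34}{13}\right) - 134\right)^{2} = \left(\left(- \frac{11}{216} - \frac{34}{13}\right) - 134\right)^{2} = \left(- \frac{7487}{2808} - 134\right)^{2} = \left(- \frac{383759}{2808}\right)^{2} = \frac{147270970081}{7884864}$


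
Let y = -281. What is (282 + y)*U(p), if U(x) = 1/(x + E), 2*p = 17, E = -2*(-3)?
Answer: 2/29 ≈ 0.068966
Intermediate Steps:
E = 6
p = 17/2 (p = (1/2)*17 = 17/2 ≈ 8.5000)
U(x) = 1/(6 + x) (U(x) = 1/(x + 6) = 1/(6 + x))
(282 + y)*U(p) = (282 - 281)/(6 + 17/2) = 1/(29/2) = 1*(2/29) = 2/29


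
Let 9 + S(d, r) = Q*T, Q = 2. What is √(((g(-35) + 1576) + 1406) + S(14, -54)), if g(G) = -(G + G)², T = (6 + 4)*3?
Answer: I*√1867 ≈ 43.209*I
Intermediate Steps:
T = 30 (T = 10*3 = 30)
S(d, r) = 51 (S(d, r) = -9 + 2*30 = -9 + 60 = 51)
g(G) = -4*G² (g(G) = -(2*G)² = -4*G²)
√(((g(-35) + 1576) + 1406) + S(14, -54)) = √(((-4*(-35)² + 1576) + 1406) + 51) = √(((-4*1225 + 1576) + 1406) + 51) = √(((-4900 + 1576) + 1406) + 51) = √((-3324 + 1406) + 51) = √(-1918 + 51) = √(-1867) = I*√1867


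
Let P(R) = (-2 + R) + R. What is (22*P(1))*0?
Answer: 0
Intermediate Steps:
P(R) = -2 + 2*R
(22*P(1))*0 = (22*(-2 + 2*1))*0 = (22*(-2 + 2))*0 = (22*0)*0 = 0*0 = 0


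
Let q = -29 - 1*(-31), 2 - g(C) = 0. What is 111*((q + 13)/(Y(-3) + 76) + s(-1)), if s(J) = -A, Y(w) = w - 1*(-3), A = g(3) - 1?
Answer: -6771/76 ≈ -89.092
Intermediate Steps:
g(C) = 2 (g(C) = 2 - 1*0 = 2 + 0 = 2)
q = 2 (q = -29 + 31 = 2)
A = 1 (A = 2 - 1 = 1)
Y(w) = 3 + w (Y(w) = w + 3 = 3 + w)
s(J) = -1 (s(J) = -1*1 = -1)
111*((q + 13)/(Y(-3) + 76) + s(-1)) = 111*((2 + 13)/((3 - 3) + 76) - 1) = 111*(15/(0 + 76) - 1) = 111*(15/76 - 1) = 111*(-61/76) = -6771/76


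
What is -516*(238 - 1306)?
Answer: 551088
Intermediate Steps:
-516*(238 - 1306) = -516*(-1068) = 551088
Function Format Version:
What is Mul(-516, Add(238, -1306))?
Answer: 551088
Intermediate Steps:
Mul(-516, Add(238, -1306)) = Mul(-516, -1068) = 551088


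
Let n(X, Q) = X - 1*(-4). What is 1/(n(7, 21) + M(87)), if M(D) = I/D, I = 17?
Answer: 87/974 ≈ 0.089322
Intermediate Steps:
n(X, Q) = 4 + X (n(X, Q) = X + 4 = 4 + X)
M(D) = 17/D
1/(n(7, 21) + M(87)) = 1/((4 + 7) + 17/87) = 1/(11 + 17*(1/87)) = 1/(11 + 17/87) = 1/(974/87) = 87/974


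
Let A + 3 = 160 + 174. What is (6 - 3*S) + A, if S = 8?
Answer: 313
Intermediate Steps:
A = 331 (A = -3 + (160 + 174) = -3 + 334 = 331)
(6 - 3*S) + A = (6 - 3*8) + 331 = (6 - 24) + 331 = -18 + 331 = 313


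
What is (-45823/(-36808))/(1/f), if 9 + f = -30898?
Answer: -1416251461/36808 ≈ -38477.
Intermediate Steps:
f = -30907 (f = -9 - 30898 = -30907)
(-45823/(-36808))/(1/f) = (-45823/(-36808))/(1/(-30907)) = (-45823*(-1/36808))/(-1/30907) = (45823/36808)*(-30907) = -1416251461/36808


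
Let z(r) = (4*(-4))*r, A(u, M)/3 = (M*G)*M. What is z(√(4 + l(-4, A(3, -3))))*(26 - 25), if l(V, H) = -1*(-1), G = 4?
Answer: -16*√5 ≈ -35.777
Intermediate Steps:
A(u, M) = 12*M² (A(u, M) = 3*((M*4)*M) = 3*((4*M)*M) = 3*(4*M²) = 12*M²)
l(V, H) = 1
z(r) = -16*r
z(√(4 + l(-4, A(3, -3))))*(26 - 25) = (-16*√(4 + 1))*(26 - 25) = -16*√5*1 = -16*√5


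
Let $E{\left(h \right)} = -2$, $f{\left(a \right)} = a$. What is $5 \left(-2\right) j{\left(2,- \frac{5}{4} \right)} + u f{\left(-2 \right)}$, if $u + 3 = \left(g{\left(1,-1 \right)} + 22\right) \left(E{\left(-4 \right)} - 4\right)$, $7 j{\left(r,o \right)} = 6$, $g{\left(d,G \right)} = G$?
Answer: $\frac{1746}{7} \approx 249.43$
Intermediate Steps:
$j{\left(r,o \right)} = \frac{6}{7}$ ($j{\left(r,o \right)} = \frac{1}{7} \cdot 6 = \frac{6}{7}$)
$u = -129$ ($u = -3 + \left(-1 + 22\right) \left(-2 - 4\right) = -3 + 21 \left(-6\right) = -3 - 126 = -129$)
$5 \left(-2\right) j{\left(2,- \frac{5}{4} \right)} + u f{\left(-2 \right)} = 5 \left(-2\right) \frac{6}{7} - -258 = \left(-10\right) \frac{6}{7} + 258 = - \frac{60}{7} + 258 = \frac{1746}{7}$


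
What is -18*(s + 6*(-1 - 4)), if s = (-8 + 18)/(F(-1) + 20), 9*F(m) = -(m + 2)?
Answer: 95040/179 ≈ 530.95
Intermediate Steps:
F(m) = -2/9 - m/9 (F(m) = (-(m + 2))/9 = (-(2 + m))/9 = (-2 - m)/9 = -2/9 - m/9)
s = 90/179 (s = (-8 + 18)/((-2/9 - 1/9*(-1)) + 20) = 10/((-2/9 + 1/9) + 20) = 10/(-1/9 + 20) = 10/(179/9) = 10*(9/179) = 90/179 ≈ 0.50279)
-18*(s + 6*(-1 - 4)) = -18*(90/179 + 6*(-1 - 4)) = -18*(90/179 + 6*(-5)) = -18*(90/179 - 30) = -18*(-5280/179) = 95040/179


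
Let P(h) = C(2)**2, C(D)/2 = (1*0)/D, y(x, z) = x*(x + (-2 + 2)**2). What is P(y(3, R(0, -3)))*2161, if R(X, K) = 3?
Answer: 0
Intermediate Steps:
y(x, z) = x**2 (y(x, z) = x*(x + 0**2) = x*(x + 0) = x*x = x**2)
C(D) = 0 (C(D) = 2*((1*0)/D) = 2*(0/D) = 2*0 = 0)
P(h) = 0 (P(h) = 0**2 = 0)
P(y(3, R(0, -3)))*2161 = 0*2161 = 0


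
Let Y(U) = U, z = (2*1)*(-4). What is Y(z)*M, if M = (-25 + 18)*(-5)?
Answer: -280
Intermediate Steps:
z = -8 (z = 2*(-4) = -8)
M = 35 (M = -7*(-5) = 35)
Y(z)*M = -8*35 = -280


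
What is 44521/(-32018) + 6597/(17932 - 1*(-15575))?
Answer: -142282489/119203014 ≈ -1.1936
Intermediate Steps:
44521/(-32018) + 6597/(17932 - 1*(-15575)) = 44521*(-1/32018) + 6597/(17932 + 15575) = -44521/32018 + 6597/33507 = -44521/32018 + 6597*(1/33507) = -44521/32018 + 733/3723 = -142282489/119203014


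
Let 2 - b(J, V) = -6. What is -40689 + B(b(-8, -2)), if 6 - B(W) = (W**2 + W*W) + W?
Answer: -40819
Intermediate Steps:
b(J, V) = 8 (b(J, V) = 2 - 1*(-6) = 2 + 6 = 8)
B(W) = 6 - W - 2*W**2 (B(W) = 6 - ((W**2 + W*W) + W) = 6 - ((W**2 + W**2) + W) = 6 - (2*W**2 + W) = 6 - (W + 2*W**2) = 6 + (-W - 2*W**2) = 6 - W - 2*W**2)
-40689 + B(b(-8, -2)) = -40689 + (6 - 1*8 - 2*8**2) = -40689 + (6 - 8 - 2*64) = -40689 + (6 - 8 - 128) = -40689 - 130 = -40819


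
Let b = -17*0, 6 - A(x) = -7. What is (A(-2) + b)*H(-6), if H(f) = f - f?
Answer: 0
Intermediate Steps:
A(x) = 13 (A(x) = 6 - 1*(-7) = 6 + 7 = 13)
H(f) = 0
b = 0
(A(-2) + b)*H(-6) = (13 + 0)*0 = 13*0 = 0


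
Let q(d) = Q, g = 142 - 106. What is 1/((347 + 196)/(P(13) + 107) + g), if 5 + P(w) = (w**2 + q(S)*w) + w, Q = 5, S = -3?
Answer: 349/13107 ≈ 0.026627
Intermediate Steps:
g = 36
q(d) = 5
P(w) = -5 + w**2 + 6*w (P(w) = -5 + ((w**2 + 5*w) + w) = -5 + (w**2 + 6*w) = -5 + w**2 + 6*w)
1/((347 + 196)/(P(13) + 107) + g) = 1/((347 + 196)/((-5 + 13**2 + 6*13) + 107) + 36) = 1/(543/((-5 + 169 + 78) + 107) + 36) = 1/(543/(242 + 107) + 36) = 1/(543/349 + 36) = 1/(13107/349) = 349/13107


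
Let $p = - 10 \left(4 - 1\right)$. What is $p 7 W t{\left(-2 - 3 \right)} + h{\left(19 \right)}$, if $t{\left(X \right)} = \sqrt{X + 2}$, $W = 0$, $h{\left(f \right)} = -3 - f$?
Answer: $-22$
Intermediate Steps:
$p = -30$ ($p = \left(-10\right) 3 = -30$)
$t{\left(X \right)} = \sqrt{2 + X}$
$p 7 W t{\left(-2 - 3 \right)} + h{\left(19 \right)} = - 30 \cdot 7 \cdot 0 \sqrt{2 - 5} - 22 = - 30 \cdot 0 \sqrt{2 - 5} - 22 = - 30 \cdot 0 \sqrt{-3} - 22 = - 30 \cdot 0 i \sqrt{3} - 22 = \left(-30\right) 0 - 22 = 0 - 22 = -22$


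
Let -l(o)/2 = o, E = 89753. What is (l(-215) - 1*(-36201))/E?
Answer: 36631/89753 ≈ 0.40813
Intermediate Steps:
l(o) = -2*o
(l(-215) - 1*(-36201))/E = (-2*(-215) - 1*(-36201))/89753 = (430 + 36201)*(1/89753) = 36631*(1/89753) = 36631/89753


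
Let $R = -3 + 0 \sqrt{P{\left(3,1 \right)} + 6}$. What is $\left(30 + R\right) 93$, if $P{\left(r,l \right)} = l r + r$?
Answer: $2511$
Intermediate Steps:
$P{\left(r,l \right)} = r + l r$
$R = -3$ ($R = -3 + 0 \sqrt{3 \left(1 + 1\right) + 6} = -3 + 0 \sqrt{3 \cdot 2 + 6} = -3 + 0 \sqrt{6 + 6} = -3 + 0 \sqrt{12} = -3 + 0 \cdot 2 \sqrt{3} = -3 + 0 = -3$)
$\left(30 + R\right) 93 = \left(30 - 3\right) 93 = 27 \cdot 93 = 2511$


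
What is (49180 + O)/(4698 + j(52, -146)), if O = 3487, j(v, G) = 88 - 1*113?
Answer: 52667/4673 ≈ 11.270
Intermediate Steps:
j(v, G) = -25 (j(v, G) = 88 - 113 = -25)
(49180 + O)/(4698 + j(52, -146)) = (49180 + 3487)/(4698 - 25) = 52667/4673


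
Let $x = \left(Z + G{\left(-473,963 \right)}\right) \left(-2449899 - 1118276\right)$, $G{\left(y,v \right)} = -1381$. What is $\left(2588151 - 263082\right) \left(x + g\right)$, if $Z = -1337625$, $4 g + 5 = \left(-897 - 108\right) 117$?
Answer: $\frac{22217465164097367045}{2} \approx 1.1109 \cdot 10^{19}$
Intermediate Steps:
$g = - \frac{58795}{2}$ ($g = - \frac{5}{4} + \frac{\left(-897 - 108\right) 117}{4} = - \frac{5}{4} + \frac{\left(-1005\right) 117}{4} = - \frac{5}{4} + \frac{1}{4} \left(-117585\right) = - \frac{5}{4} - \frac{117585}{4} = - \frac{58795}{2} \approx -29398.0$)
$x = 4777807734050$ ($x = \left(-1337625 - 1381\right) \left(-2449899 - 1118276\right) = - 1339006 \left(-2449899 - 1118276\right) = \left(-1339006\right) \left(-3568175\right) = 4777807734050$)
$\left(2588151 - 263082\right) \left(x + g\right) = \left(2588151 - 263082\right) \left(4777807734050 - \frac{58795}{2}\right) = 2325069 \cdot \frac{9555615409305}{2} = \frac{22217465164097367045}{2}$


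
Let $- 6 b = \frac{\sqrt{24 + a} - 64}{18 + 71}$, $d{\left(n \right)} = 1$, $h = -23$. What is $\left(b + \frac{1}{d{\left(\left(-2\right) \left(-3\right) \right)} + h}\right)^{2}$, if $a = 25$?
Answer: $\frac{3600}{958441} \approx 0.0037561$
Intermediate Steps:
$b = \frac{19}{178}$ ($b = - \frac{\left(\sqrt{24 + 25} - 64\right) \frac{1}{18 + 71}}{6} = - \frac{\left(\sqrt{49} - 64\right) \frac{1}{89}}{6} = - \frac{\left(7 - 64\right) \frac{1}{89}}{6} = - \frac{\left(-57\right) \frac{1}{89}}{6} = \left(- \frac{1}{6}\right) \left(- \frac{57}{89}\right) = \frac{19}{178} \approx 0.10674$)
$\left(b + \frac{1}{d{\left(\left(-2\right) \left(-3\right) \right)} + h}\right)^{2} = \left(\frac{19}{178} + \frac{1}{1 - 23}\right)^{2} = \left(\frac{19}{178} + \frac{1}{-22}\right)^{2} = \left(\frac{19}{178} - \frac{1}{22}\right)^{2} = \left(\frac{60}{979}\right)^{2} = \frac{3600}{958441}$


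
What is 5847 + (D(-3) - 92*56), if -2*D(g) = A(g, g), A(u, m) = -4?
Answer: 697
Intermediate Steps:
D(g) = 2 (D(g) = -1/2*(-4) = 2)
5847 + (D(-3) - 92*56) = 5847 + (2 - 92*56) = 5847 + (2 - 5152) = 5847 - 5150 = 697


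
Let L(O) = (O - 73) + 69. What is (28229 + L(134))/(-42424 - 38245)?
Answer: -28359/80669 ≈ -0.35155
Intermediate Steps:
L(O) = -4 + O (L(O) = (-73 + O) + 69 = -4 + O)
(28229 + L(134))/(-42424 - 38245) = (28229 + (-4 + 134))/(-42424 - 38245) = (28229 + 130)/(-80669) = 28359*(-1/80669) = -28359/80669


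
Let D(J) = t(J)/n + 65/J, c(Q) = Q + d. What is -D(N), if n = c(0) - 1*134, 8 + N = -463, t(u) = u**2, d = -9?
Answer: 104496406/67353 ≈ 1551.5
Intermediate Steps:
N = -471 (N = -8 - 463 = -471)
c(Q) = -9 + Q (c(Q) = Q - 9 = -9 + Q)
n = -143 (n = (-9 + 0) - 1*134 = -9 - 134 = -143)
D(J) = 65/J - J**2/143 (D(J) = J**2/(-143) + 65/J = J**2*(-1/143) + 65/J = -J**2/143 + 65/J = 65/J - J**2/143)
-D(N) = -(9295 - 1*(-471)**3)/(143*(-471)) = -(-1)*(9295 - 1*(-104487111))/(143*471) = -(-1)*(9295 + 104487111)/(143*471) = -(-1)*104496406/(143*471) = -1*(-104496406/67353) = 104496406/67353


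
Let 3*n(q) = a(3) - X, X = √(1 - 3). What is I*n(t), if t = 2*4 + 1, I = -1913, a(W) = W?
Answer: -1913 + 1913*I*√2/3 ≈ -1913.0 + 901.8*I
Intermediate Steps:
X = I*√2 (X = √(-2) = I*√2 ≈ 1.4142*I)
t = 9 (t = 8 + 1 = 9)
n(q) = 1 - I*√2/3 (n(q) = (3 - I*√2)/3 = 1 - I*√2/3)
I*n(t) = -1913*(1 - I*√2/3) = -1913 + 1913*I*√2/3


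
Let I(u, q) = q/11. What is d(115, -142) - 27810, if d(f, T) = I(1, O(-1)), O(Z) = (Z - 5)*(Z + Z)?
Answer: -305898/11 ≈ -27809.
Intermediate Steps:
O(Z) = 2*Z*(-5 + Z) (O(Z) = (-5 + Z)*(2*Z) = 2*Z*(-5 + Z))
I(u, q) = q/11 (I(u, q) = q*(1/11) = q/11)
d(f, T) = 12/11 (d(f, T) = (2*(-1)*(-5 - 1))/11 = (2*(-1)*(-6))/11 = (1/11)*12 = 12/11)
d(115, -142) - 27810 = 12/11 - 27810 = -305898/11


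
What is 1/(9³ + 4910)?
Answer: 1/5639 ≈ 0.00017734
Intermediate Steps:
1/(9³ + 4910) = 1/(729 + 4910) = 1/5639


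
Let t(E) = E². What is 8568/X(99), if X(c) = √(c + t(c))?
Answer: 1428*√11/55 ≈ 86.112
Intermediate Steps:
X(c) = √(c + c²)
8568/X(99) = 8568/(√(99*(1 + 99))) = 8568/(√(99*100)) = 8568/(√9900) = 8568/((30*√11)) = 8568*(√11/330) = 1428*√11/55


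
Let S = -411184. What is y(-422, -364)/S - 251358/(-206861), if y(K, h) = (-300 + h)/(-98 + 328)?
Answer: 2971455820783/2445415585940 ≈ 1.2151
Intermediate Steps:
y(K, h) = -30/23 + h/230 (y(K, h) = (-300 + h)/230 = (-300 + h)*(1/230) = -30/23 + h/230)
y(-422, -364)/S - 251358/(-206861) = (-30/23 + (1/230)*(-364))/(-411184) - 251358/(-206861) = (-30/23 - 182/115)*(-1/411184) - 251358*(-1/206861) = -332/115*(-1/411184) + 251358/206861 = 83/11821540 + 251358/206861 = 2971455820783/2445415585940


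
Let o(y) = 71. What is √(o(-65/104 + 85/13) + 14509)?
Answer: 54*√5 ≈ 120.75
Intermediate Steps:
√(o(-65/104 + 85/13) + 14509) = √(71 + 14509) = √14580 = 54*√5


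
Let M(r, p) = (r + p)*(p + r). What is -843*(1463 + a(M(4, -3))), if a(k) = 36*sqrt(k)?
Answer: -1263657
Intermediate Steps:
M(r, p) = (p + r)**2 (M(r, p) = (p + r)*(p + r) = (p + r)**2)
-843*(1463 + a(M(4, -3))) = -843*(1463 + 36*sqrt((-3 + 4)**2)) = -843*(1463 + 36*sqrt(1**2)) = -843*(1463 + 36*sqrt(1)) = -843*(1463 + 36*1) = -843*(1463 + 36) = -843*1499 = -1263657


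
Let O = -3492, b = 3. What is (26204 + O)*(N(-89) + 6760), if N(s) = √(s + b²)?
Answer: 153533120 + 90848*I*√5 ≈ 1.5353e+8 + 2.0314e+5*I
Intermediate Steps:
N(s) = √(9 + s) (N(s) = √(s + 3²) = √(s + 9) = √(9 + s))
(26204 + O)*(N(-89) + 6760) = (26204 - 3492)*(√(9 - 89) + 6760) = 22712*(√(-80) + 6760) = 22712*(4*I*√5 + 6760) = 22712*(6760 + 4*I*√5) = 153533120 + 90848*I*√5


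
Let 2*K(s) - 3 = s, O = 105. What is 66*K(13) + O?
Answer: 633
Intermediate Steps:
K(s) = 3/2 + s/2
66*K(13) + O = 66*(3/2 + (1/2)*13) + 105 = 66*(3/2 + 13/2) + 105 = 66*8 + 105 = 528 + 105 = 633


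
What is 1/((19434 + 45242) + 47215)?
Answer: 1/111891 ≈ 8.9373e-6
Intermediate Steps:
1/((19434 + 45242) + 47215) = 1/(64676 + 47215) = 1/111891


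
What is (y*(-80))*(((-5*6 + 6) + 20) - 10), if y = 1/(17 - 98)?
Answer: -1120/81 ≈ -13.827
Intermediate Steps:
y = -1/81 (y = 1/(-81) = -1/81 ≈ -0.012346)
(y*(-80))*(((-5*6 + 6) + 20) - 10) = (-1/81*(-80))*(((-5*6 + 6) + 20) - 10) = 80*(((-30 + 6) + 20) - 10)/81 = 80*((-24 + 20) - 10)/81 = 80*(-4 - 10)/81 = (80/81)*(-14) = -1120/81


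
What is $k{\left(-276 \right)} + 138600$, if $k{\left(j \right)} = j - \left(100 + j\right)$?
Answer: $138500$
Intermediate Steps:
$k{\left(j \right)} = -100$
$k{\left(-276 \right)} + 138600 = -100 + 138600 = 138500$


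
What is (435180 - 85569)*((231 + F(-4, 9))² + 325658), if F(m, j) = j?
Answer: 133991212638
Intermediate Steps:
(435180 - 85569)*((231 + F(-4, 9))² + 325658) = (435180 - 85569)*((231 + 9)² + 325658) = 349611*(240² + 325658) = 349611*(57600 + 325658) = 349611*383258 = 133991212638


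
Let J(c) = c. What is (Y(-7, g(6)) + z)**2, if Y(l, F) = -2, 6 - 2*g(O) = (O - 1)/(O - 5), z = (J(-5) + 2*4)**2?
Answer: 49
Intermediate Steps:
z = 9 (z = (-5 + 2*4)**2 = (-5 + 8)**2 = 3**2 = 9)
g(O) = 3 - (-1 + O)/(2*(-5 + O)) (g(O) = 3 - (O - 1)/(2*(O - 5)) = 3 - (-1 + O)/(2*(-5 + O)))
(Y(-7, g(6)) + z)**2 = (-2 + 9)**2 = 7**2 = 49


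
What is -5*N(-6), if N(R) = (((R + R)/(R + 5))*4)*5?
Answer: -1200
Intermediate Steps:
N(R) = 40*R/(5 + R) (N(R) = (((2*R)/(5 + R))*4)*5 = ((2*R/(5 + R))*4)*5 = (8*R/(5 + R))*5 = 40*R/(5 + R))
-5*N(-6) = -200*(-6)/(5 - 6) = -200*(-6)/(-1) = -200*(-6)*(-1) = -5*240 = -1200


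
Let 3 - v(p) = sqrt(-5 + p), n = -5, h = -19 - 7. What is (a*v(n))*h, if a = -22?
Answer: 1716 - 572*I*sqrt(10) ≈ 1716.0 - 1808.8*I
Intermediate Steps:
h = -26
v(p) = 3 - sqrt(-5 + p)
(a*v(n))*h = -22*(3 - sqrt(-5 - 5))*(-26) = -22*(3 - sqrt(-10))*(-26) = -22*(3 - I*sqrt(10))*(-26) = (-66 + 22*I*sqrt(10))*(-26) = 1716 - 572*I*sqrt(10)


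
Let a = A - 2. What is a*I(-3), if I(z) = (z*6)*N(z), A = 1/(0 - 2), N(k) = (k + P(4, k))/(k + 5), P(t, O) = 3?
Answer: 0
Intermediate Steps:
N(k) = (3 + k)/(5 + k) (N(k) = (k + 3)/(k + 5) = (3 + k)/(5 + k))
A = -½ (A = 1/(-2) = -½ ≈ -0.50000)
I(z) = 6*z*(3 + z)/(5 + z) (I(z) = (z*6)*((3 + z)/(5 + z)) = (6*z)*((3 + z)/(5 + z)) = 6*z*(3 + z)/(5 + z))
a = -5/2 (a = -½ - 2 = -5/2 ≈ -2.5000)
a*I(-3) = -15*(-3)*(3 - 3)/(5 - 3) = -15*(-3)*0/2 = -5/2*0 = 0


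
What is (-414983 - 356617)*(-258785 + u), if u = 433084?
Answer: -134489108400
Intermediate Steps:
(-414983 - 356617)*(-258785 + u) = (-414983 - 356617)*(-258785 + 433084) = -771600*174299 = -134489108400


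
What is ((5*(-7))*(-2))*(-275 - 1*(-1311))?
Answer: 72520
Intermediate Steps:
((5*(-7))*(-2))*(-275 - 1*(-1311)) = (-35*(-2))*(-275 + 1311) = 70*1036 = 72520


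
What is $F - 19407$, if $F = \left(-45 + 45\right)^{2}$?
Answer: $-19407$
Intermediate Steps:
$F = 0$ ($F = 0^{2} = 0$)
$F - 19407 = 0 - 19407 = -19407$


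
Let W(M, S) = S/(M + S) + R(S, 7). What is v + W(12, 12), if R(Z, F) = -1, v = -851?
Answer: -1703/2 ≈ -851.50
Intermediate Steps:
W(M, S) = -1 + S/(M + S) (W(M, S) = S/(M + S) - 1 = -1 + S/(M + S))
v + W(12, 12) = -851 - 1*12/(12 + 12) = -851 - 1*12/24 = -851 - 1*12*1/24 = -851 - ½ = -1703/2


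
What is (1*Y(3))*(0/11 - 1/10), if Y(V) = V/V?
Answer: -1/10 ≈ -0.10000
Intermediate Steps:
Y(V) = 1
(1*Y(3))*(0/11 - 1/10) = (1*1)*(0/11 - 1/10) = 1*(0*(1/11) - 1*1/10) = 1*(0 - 1/10) = 1*(-1/10) = -1/10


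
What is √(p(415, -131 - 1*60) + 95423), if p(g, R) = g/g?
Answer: 8*√1491 ≈ 308.91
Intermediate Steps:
p(g, R) = 1
√(p(415, -131 - 1*60) + 95423) = √(1 + 95423) = √95424 = 8*√1491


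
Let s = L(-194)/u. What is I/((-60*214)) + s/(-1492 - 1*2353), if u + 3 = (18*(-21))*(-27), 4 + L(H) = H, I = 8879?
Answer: -23221691863/33581337960 ≈ -0.69151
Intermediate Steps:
L(H) = -4 + H
u = 10203 (u = -3 + (18*(-21))*(-27) = -3 - 378*(-27) = -3 + 10206 = 10203)
s = -66/3401 (s = (-4 - 194)/10203 = -198*1/10203 = -66/3401 ≈ -0.019406)
I/((-60*214)) + s/(-1492 - 1*2353) = 8879/((-60*214)) - 66/(3401*(-1492 - 1*2353)) = 8879/(-12840) - 66/(3401*(-1492 - 2353)) = 8879*(-1/12840) - 66/3401/(-3845) = -8879/12840 - 66/3401*(-1/3845) = -8879/12840 + 66/13076845 = -23221691863/33581337960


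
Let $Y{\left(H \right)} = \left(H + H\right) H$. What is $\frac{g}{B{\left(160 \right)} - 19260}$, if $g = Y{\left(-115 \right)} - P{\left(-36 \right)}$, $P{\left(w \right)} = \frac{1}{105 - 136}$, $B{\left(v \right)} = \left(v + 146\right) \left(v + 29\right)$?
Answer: $\frac{273317}{398598} \approx 0.6857$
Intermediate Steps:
$B{\left(v \right)} = \left(29 + v\right) \left(146 + v\right)$ ($B{\left(v \right)} = \left(146 + v\right) \left(29 + v\right) = \left(29 + v\right) \left(146 + v\right)$)
$Y{\left(H \right)} = 2 H^{2}$ ($Y{\left(H \right)} = 2 H H = 2 H^{2}$)
$P{\left(w \right)} = - \frac{1}{31}$ ($P{\left(w \right)} = \frac{1}{-31} = - \frac{1}{31}$)
$g = \frac{819951}{31}$ ($g = 2 \left(-115\right)^{2} - - \frac{1}{31} = 2 \cdot 13225 + \frac{1}{31} = 26450 + \frac{1}{31} = \frac{819951}{31} \approx 26450.0$)
$\frac{g}{B{\left(160 \right)} - 19260} = \frac{819951}{31 \left(\left(4234 + 160^{2} + 175 \cdot 160\right) - 19260\right)} = \frac{819951}{31 \left(\left(4234 + 25600 + 28000\right) - 19260\right)} = \frac{819951}{31 \left(57834 - 19260\right)} = \frac{819951}{31 \cdot 38574} = \frac{819951}{31} \cdot \frac{1}{38574} = \frac{273317}{398598}$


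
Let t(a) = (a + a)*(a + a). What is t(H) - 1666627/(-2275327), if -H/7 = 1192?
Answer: 633654325282115/2275327 ≈ 2.7849e+8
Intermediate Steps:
H = -8344 (H = -7*1192 = -8344)
t(a) = 4*a**2 (t(a) = (2*a)*(2*a) = 4*a**2)
t(H) - 1666627/(-2275327) = 4*(-8344)**2 - 1666627/(-2275327) = 4*69622336 - 1666627*(-1)/2275327 = 278489344 - 1*(-1666627/2275327) = 278489344 + 1666627/2275327 = 633654325282115/2275327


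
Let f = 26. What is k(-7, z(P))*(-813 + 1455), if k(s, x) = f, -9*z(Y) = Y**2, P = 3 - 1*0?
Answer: 16692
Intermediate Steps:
P = 3 (P = 3 + 0 = 3)
z(Y) = -Y**2/9
k(s, x) = 26
k(-7, z(P))*(-813 + 1455) = 26*(-813 + 1455) = 26*642 = 16692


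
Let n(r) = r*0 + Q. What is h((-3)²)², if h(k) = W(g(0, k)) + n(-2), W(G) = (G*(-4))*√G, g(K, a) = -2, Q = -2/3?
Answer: -1148/9 - 32*I*√2/3 ≈ -127.56 - 15.085*I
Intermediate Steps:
Q = -⅔ (Q = -2*⅓ = -⅔ ≈ -0.66667)
n(r) = -⅔ (n(r) = r*0 - ⅔ = 0 - ⅔ = -⅔)
W(G) = -4*G^(3/2) (W(G) = (-4*G)*√G = -4*G^(3/2))
h(k) = -⅔ + 8*I*√2 (h(k) = -(-8)*I*√2 - ⅔ = 8*I*√2 - ⅔ = -⅔ + 8*I*√2)
h((-3)²)² = (-⅔ + 8*I*√2)²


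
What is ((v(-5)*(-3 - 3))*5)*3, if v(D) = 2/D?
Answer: 36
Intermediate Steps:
((v(-5)*(-3 - 3))*5)*3 = (((2/(-5))*(-3 - 3))*5)*3 = (((2*(-⅕))*(-6))*5)*3 = (-⅖*(-6)*5)*3 = ((12/5)*5)*3 = 12*3 = 36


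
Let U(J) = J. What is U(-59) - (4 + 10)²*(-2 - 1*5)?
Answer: 1313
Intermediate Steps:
U(-59) - (4 + 10)²*(-2 - 1*5) = -59 - (4 + 10)²*(-2 - 1*5) = -59 - 14²*(-2 - 5) = -59 - 196*(-7) = -59 - 1*(-1372) = -59 + 1372 = 1313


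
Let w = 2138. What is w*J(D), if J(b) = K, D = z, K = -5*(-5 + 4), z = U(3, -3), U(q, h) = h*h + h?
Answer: 10690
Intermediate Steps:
U(q, h) = h + h² (U(q, h) = h² + h = h + h²)
z = 6 (z = -3*(1 - 3) = -3*(-2) = 6)
K = 5 (K = -5*(-1) = 5)
D = 6
J(b) = 5
w*J(D) = 2138*5 = 10690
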